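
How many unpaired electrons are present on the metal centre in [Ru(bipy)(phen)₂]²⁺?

0 unpaired electrons

Ligand charges: 2,2′-bipyridine is neutral; 1,10-phenanthroline is neutral. With an overall charge of +2 the ruthenium centre must be in the +2 oxidation state.
Group 8 minus oxidation state 2 gives a d⁶ configuration.
Counting donor atoms: 1×2,2′-bipyridine (bidentate) → 2 donors; 2×1,10-phenanthroline (bidentate) → 4 donors. Coordination number = 6.
The spin state decides the count: a 4d ion has a large Δₒ and is invariably low-spin.
An octahedral low-spin d⁶ ion is t₂g⁶e_g⁰, giving 0 unpaired electrons.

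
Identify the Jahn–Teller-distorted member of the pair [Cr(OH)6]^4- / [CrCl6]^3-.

[Cr(OH)6]^4-

[Cr(OH)6]^4-: Summing ligand charges against the −4 overall charge gives an oxidation state of +2 for chromium. Group 6 minus oxidation state 2 gives a d⁴ configuration. Hydroxide is a weak-field ligand for a first-row metal, so the complex is high-spin. The t₂g³e_g¹ (high-spin) configuration has an unevenly filled e_g set; the Jahn–Teller theorem predicts a tetragonal distortion (typically axial elongation) to lift the degeneracy.
[CrCl6]^3-: Ligand charges: each chloride is −1. With an overall charge of −3 the chromium centre must be in the +3 oxidation state. Group 6 minus oxidation state 3 gives a d³ configuration. The d³ configuration leaves the e_g set evenly filled (or empty) — no strong Jahn–Teller driving force.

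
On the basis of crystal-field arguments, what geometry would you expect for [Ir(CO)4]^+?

Ligand charges: carbonyl is neutral. With an overall charge of +1 the iridium centre must be in the +1 oxidation state.
Ir sits in group 9, so the d-electron count is 9 − 1 = 8.
Coordination number: 4.
A 5d d⁸ ion has a large crystal-field splitting; square planar leaves the high-energy d_{x²−y²} orbital empty and maximises CFSE.

square planar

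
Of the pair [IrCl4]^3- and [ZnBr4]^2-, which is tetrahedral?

[ZnBr4]^2-

For [IrCl4]^3-: Ligand charges: each chloride is −1. With an overall charge of −3 the iridium centre must be in the +1 oxidation state. Ir sits in group 9, so the d-electron count is 9 − 1 = 8. A 5d d⁸ ion has a large crystal-field splitting; square planar leaves the high-energy d_{x²−y²} orbital empty and maximises CFSE. → square planar.
For [ZnBr4]^2-: Summing ligand charges against the −2 overall charge gives an oxidation state of +2 for zinc. Group 12 minus oxidation state 2 gives a d¹⁰ configuration. A d¹⁰ ion has no crystal-field stabilisation preference between square planar and tetrahedral, so four ligands adopt the sterically favoured tetrahedral geometry. → tetrahedral.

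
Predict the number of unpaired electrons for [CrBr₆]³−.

Summing ligand charges against the −3 overall charge gives an oxidation state of +3 for chromium.
Cr sits in group 6, so the d-electron count is 6 − 3 = 3.
In an octahedral field the d³ configuration is t₂g³e_g⁰ (only one arrangement possible), giving 3 unpaired electrons.

3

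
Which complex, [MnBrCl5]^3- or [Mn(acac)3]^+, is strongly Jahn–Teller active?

[MnBrCl5]^3-

[MnBrCl5]^3-: Ligand charges: each bromide is −1; each chloride is −1. With an overall charge of −3 the manganese centre must be in the +3 oxidation state. Manganese is a group-7 element; Mn(III) is therefore d⁴. Bromide and chloride are weak-field ligands for a first-row metal, so the complex is high-spin. The t₂g³e_g¹ (high-spin) configuration has an unevenly filled e_g set; the Jahn–Teller theorem predicts a tetragonal distortion (typically axial elongation) to lift the degeneracy.
[Mn(acac)3]^+: Ligand charges: each acetylacetonate is −1. With an overall charge of +1 the manganese centre must be in the +4 oxidation state. Group 7 minus oxidation state 4 gives a d³ configuration. The d³ configuration leaves the e_g set evenly filled (or empty) — no strong Jahn–Teller driving force.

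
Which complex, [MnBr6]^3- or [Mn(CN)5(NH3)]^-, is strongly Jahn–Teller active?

[MnBr6]^3-: Each bromide is −1; balancing the −3 overall charge requires Mn(III). Mn sits in group 7, so the d-electron count is 7 − 3 = 4. Bromide is a weak-field ligand for a first-row metal, so the complex is high-spin. The t₂g³e_g¹ (high-spin) configuration has an unevenly filled e_g set; the Jahn–Teller theorem predicts a tetragonal distortion (typically axial elongation) to lift the degeneracy.
[Mn(CN)5(NH3)]^-: Ligand charges: each cyanide is −1; ammonia is neutral. With an overall charge of −1 the manganese centre must be in the +4 oxidation state. Group 7 minus oxidation state 4 gives a d³ configuration. The d³ configuration leaves the e_g set evenly filled (or empty) — no strong Jahn–Teller driving force.

[MnBr6]^3-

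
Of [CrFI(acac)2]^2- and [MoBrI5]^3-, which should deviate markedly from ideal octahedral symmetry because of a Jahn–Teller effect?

[CrFI(acac)2]^2-: Each fluoride is −1; each iodide is −1; each acetylacetonate is −1; balancing the −2 overall charge requires Cr(II). Cr sits in group 6, so the d-electron count is 6 − 2 = 4. Acetylacetonate, fluoride, and iodide are weak-field ligands for a first-row metal, so the complex is high-spin. The t₂g³e_g¹ (high-spin) configuration has an unevenly filled e_g set; the Jahn–Teller theorem predicts a tetragonal distortion (typically axial elongation) to lift the degeneracy.
[MoBrI5]^3-: Ligand charges: each bromide is −1; each iodide is −1. With an overall charge of −3 the molybdenum centre must be in the +3 oxidation state. Molybdenum is a group-6 element; Mo(III) is therefore d³. The d³ configuration leaves the e_g set evenly filled (or empty) — no strong Jahn–Teller driving force.

[CrFI(acac)2]^2-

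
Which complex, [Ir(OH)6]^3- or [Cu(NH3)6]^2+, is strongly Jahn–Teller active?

[Cu(NH3)6]^2+

[Ir(OH)6]^3-: Ligand charges: each hydroxide is −1. With an overall charge of −3 the iridium centre must be in the +3 oxidation state. Group 9 minus oxidation state 3 gives a d⁶ configuration. A 5d ion has a large Δₒ and is invariably low-spin. The d⁶ configuration leaves the e_g set evenly filled (or empty) — no strong Jahn–Teller driving force.
[Cu(NH3)6]^2+: Ligand charges: ammonia is neutral. With an overall charge of +2 the copper centre must be in the +2 oxidation state. Copper is a group-11 element; Cu(II) is therefore d⁹. The t₂g⁶e_g³ configuration has an unevenly filled e_g set; the Jahn–Teller theorem predicts a tetragonal distortion (typically axial elongation) to lift the degeneracy.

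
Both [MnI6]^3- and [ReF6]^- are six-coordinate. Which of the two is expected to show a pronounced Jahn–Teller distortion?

[MnI6]^3-: Each iodide is −1; balancing the −3 overall charge requires Mn(III). Manganese is a group-7 element; Mn(III) is therefore d⁴. Iodide is a weak-field ligand for a first-row metal, so the complex is high-spin. The t₂g³e_g¹ (high-spin) configuration has an unevenly filled e_g set; the Jahn–Teller theorem predicts a tetragonal distortion (typically axial elongation) to lift the degeneracy.
[ReF6]^-: Ligand charges: each fluoride is −1. With an overall charge of −1 the rhenium centre must be in the +5 oxidation state. Group 7 minus oxidation state 5 gives a d² configuration. The d² configuration leaves the e_g set evenly filled (or empty) — no strong Jahn–Teller driving force.

[MnI6]^3-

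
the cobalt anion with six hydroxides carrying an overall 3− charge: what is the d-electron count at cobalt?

Summing ligand charges against the −3 overall charge gives an oxidation state of +3 for cobalt.
Co sits in group 9, so the d-electron count is 9 − 3 = 6.

d6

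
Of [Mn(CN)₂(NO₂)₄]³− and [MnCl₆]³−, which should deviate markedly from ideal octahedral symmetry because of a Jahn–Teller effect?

[Mn(CN)₂(NO₂)₄]³−: Summing ligand charges against the −3 overall charge gives an oxidation state of +3 for manganese. Manganese is a group-7 element; Mn(III) is therefore d⁴. Cyanide and nitro (N-bound nitrite) are strong-field ligands (high in the spectrochemical series) for a first-row metal, so the complex is low-spin. The d⁴ configuration leaves the e_g set evenly filled (or empty) — no strong Jahn–Teller driving force.
[MnCl₆]³−: Each chloride is −1; balancing the −3 overall charge requires Mn(III). Mn sits in group 7, so the d-electron count is 7 − 3 = 4. Chloride is a weak-field ligand for a first-row metal, so the complex is high-spin. The t₂g³e_g¹ (high-spin) configuration has an unevenly filled e_g set; the Jahn–Teller theorem predicts a tetragonal distortion (typically axial elongation) to lift the degeneracy.

[MnCl₆]³−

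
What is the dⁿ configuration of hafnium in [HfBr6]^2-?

d0

Summing ligand charges against the −2 overall charge gives an oxidation state of +4 for hafnium.
Hafnium is a group-4 element; Hf(IV) is therefore d⁰.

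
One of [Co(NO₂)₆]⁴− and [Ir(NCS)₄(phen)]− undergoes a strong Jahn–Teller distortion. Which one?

[Co(NO₂)₆]⁴−: Ligand charges: each nitro (N-bound nitrite) is −1. With an overall charge of −4 the cobalt centre must be in the +2 oxidation state. Co sits in group 9, so the d-electron count is 9 − 2 = 7. Nitro (N-bound nitrite) is a strong-field ligand (high in the spectrochemical series) for a first-row metal, so the complex is low-spin. The t₂g⁶e_g¹ (low-spin) configuration has an unevenly filled e_g set; the Jahn–Teller theorem predicts a tetragonal distortion (typically axial elongation) to lift the degeneracy.
[Ir(NCS)₄(phen)]−: Ligand charges: each isothiocyanate is −1; 1,10-phenanthroline is neutral. With an overall charge of −1 the iridium centre must be in the +3 oxidation state. Ir sits in group 9, so the d-electron count is 9 − 3 = 6. A 5d ion has a large Δₒ and is invariably low-spin. The d⁶ configuration leaves the e_g set evenly filled (or empty) — no strong Jahn–Teller driving force.

[Co(NO₂)₆]⁴−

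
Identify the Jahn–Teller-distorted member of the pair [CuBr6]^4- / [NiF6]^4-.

[CuBr6]^4-: Ligand charges: each bromide is −1. With an overall charge of −4 the copper centre must be in the +2 oxidation state. Cu sits in group 11, so the d-electron count is 11 − 2 = 9. The t₂g⁶e_g³ configuration has an unevenly filled e_g set; the Jahn–Teller theorem predicts a tetragonal distortion (typically axial elongation) to lift the degeneracy.
[NiF6]^4-: Ligand charges: each fluoride is −1. With an overall charge of −4 the nickel centre must be in the +2 oxidation state. Ni sits in group 10, so the d-electron count is 10 − 2 = 8. The d⁸ configuration leaves the e_g set evenly filled (or empty) — no strong Jahn–Teller driving force.

[CuBr6]^4-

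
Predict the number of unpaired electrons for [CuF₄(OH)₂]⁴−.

Summing ligand charges against the −4 overall charge gives an oxidation state of +2 for copper.
Copper is a group-11 element; Cu(II) is therefore d⁹.
In an octahedral field the d⁹ configuration is t₂g⁶e_g³ (only one arrangement possible), giving 1 unpaired electron.

1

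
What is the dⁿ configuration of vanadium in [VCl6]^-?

d0

Summing ligand charges against the −1 overall charge gives an oxidation state of +5 for vanadium.
Group 5 minus oxidation state 5 gives a d⁰ configuration.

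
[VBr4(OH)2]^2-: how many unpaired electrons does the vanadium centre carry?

1

Summing ligand charges against the −2 overall charge gives an oxidation state of +4 for vanadium.
Group 5 minus oxidation state 4 gives a d¹ configuration.
In an octahedral field the d¹ configuration is t₂g¹e_g⁰ (only one arrangement possible), giving 1 unpaired electron.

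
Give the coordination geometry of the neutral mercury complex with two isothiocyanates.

Each isothiocyanate is −1; balancing the 0 overall charge requires Hg(II).
Group 12 minus oxidation state 2 gives a d¹⁰ configuration.
Coordination number: 2.
A d¹⁰ ion with only two ligands adopts a linear arrangement (sp hybridisation; no CFSE preference).

linear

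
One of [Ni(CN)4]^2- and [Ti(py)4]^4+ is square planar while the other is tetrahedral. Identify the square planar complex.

For [Ni(CN)4]^2-: Each cyanide is −1; balancing the −2 overall charge requires Ni(II). Nickel is a group-10 element; Ni(II) is therefore d⁸. Cyanide is a strong-field ligand (high in the spectrochemical series). A 3d d⁸ ion with strong-field ligands gains enough CFSE to favour square planar over tetrahedral. → square planar.
For [Ti(py)4]^4+: Summing ligand charges against the +4 overall charge gives an oxidation state of +4 for titanium. Group 4 minus oxidation state 4 gives a d⁰ configuration. A d⁰ ion has no crystal-field stabilisation preference between square planar and tetrahedral, so four ligands adopt the sterically favoured tetrahedral geometry. → tetrahedral.

[Ni(CN)4]^2-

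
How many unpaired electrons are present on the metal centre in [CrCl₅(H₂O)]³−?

4 unpaired electrons

Summing ligand charges against the −3 overall charge gives an oxidation state of +2 for chromium.
Chromium is a group-6 element; Cr(II) is therefore d⁴.
The spin state decides the count: Chloride is a weak-field ligand for a first-row metal, so the complex is high-spin.
An octahedral high-spin d⁴ ion is t₂g³e_g¹, giving 4 unpaired electrons.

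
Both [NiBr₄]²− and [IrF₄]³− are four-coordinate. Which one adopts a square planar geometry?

For [NiBr₄]²−: Summing ligand charges against the −2 overall charge gives an oxidation state of +2 for nickel. Nickel is a group-10 element; Ni(II) is therefore d⁸. Bromide is a weak-field ligand. With weak-field ligands the CFSE gain from square planar is small, so a 3d d⁸ ion takes the sterically preferred tetrahedral geometry. → tetrahedral.
For [IrF₄]³−: Each fluoride is −1; balancing the −3 overall charge requires Ir(I). Ir sits in group 9, so the d-electron count is 9 − 1 = 8. A 5d d⁸ ion has a large crystal-field splitting; square planar leaves the high-energy d_{x²−y²} orbital empty and maximises CFSE. → square planar.

[IrF₄]³−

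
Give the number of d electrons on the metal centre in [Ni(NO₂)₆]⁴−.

d8

Ligand charges: each nitro (N-bound nitrite) is −1. With an overall charge of −4 the nickel centre must be in the +2 oxidation state.
Nickel is a group-10 element; Ni(II) is therefore d⁸.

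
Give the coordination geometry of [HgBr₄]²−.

tetrahedral

Each bromide is −1; balancing the −2 overall charge requires Hg(II).
Group 12 minus oxidation state 2 gives a d¹⁰ configuration.
With 4 monodentate ligands the coordination number is 4.
A d¹⁰ ion has no crystal-field stabilisation preference between square planar and tetrahedral, so four ligands adopt the sterically favoured tetrahedral geometry.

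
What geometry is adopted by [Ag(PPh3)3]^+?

trigonal planar

Summing ligand charges against the +1 overall charge gives an oxidation state of +1 for silver.
Ag sits in group 11, so the d-electron count is 11 − 1 = 10.
With 3 monodentate ligands the coordination number is 3.
Three ligands around a d¹⁰ centre minimise repulsion in a trigonal-planar arrangement.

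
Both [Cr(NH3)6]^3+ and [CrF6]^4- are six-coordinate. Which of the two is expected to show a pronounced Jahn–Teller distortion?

[CrF6]^4-

[Cr(NH3)6]^3+: Ligand charges: ammonia is neutral. With an overall charge of +3 the chromium centre must be in the +3 oxidation state. Cr sits in group 6, so the d-electron count is 6 − 3 = 3. The d³ configuration leaves the e_g set evenly filled (or empty) — no strong Jahn–Teller driving force.
[CrF6]^4-: Summing ligand charges against the −4 overall charge gives an oxidation state of +2 for chromium. Cr sits in group 6, so the d-electron count is 6 − 2 = 4. Fluoride is a weak-field ligand for a first-row metal, so the complex is high-spin. The t₂g³e_g¹ (high-spin) configuration has an unevenly filled e_g set; the Jahn–Teller theorem predicts a tetragonal distortion (typically axial elongation) to lift the degeneracy.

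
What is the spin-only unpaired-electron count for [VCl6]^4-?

Summing ligand charges against the −4 overall charge gives an oxidation state of +2 for vanadium.
Group 5 minus oxidation state 2 gives a d³ configuration.
In an octahedral field the d³ configuration is t₂g³e_g⁰ (only one arrangement possible), giving 3 unpaired electrons.

3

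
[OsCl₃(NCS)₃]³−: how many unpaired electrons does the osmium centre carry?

Ligand charges: each chloride is −1; each isothiocyanate is −1. With an overall charge of −3 the osmium centre must be in the +3 oxidation state.
Osmium is a group-8 element; Os(III) is therefore d⁵.
The spin state decides the count: a 5d ion has a large Δₒ and is invariably low-spin.
An octahedral low-spin d⁵ ion is t₂g⁵e_g⁰, giving 1 unpaired electron.

1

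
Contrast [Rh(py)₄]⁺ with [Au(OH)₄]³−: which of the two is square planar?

[Rh(py)₄]⁺

For [Rh(py)₄]⁺: Pyridine is neutral; balancing the +1 overall charge requires Rh(I). Group 9 minus oxidation state 1 gives a d⁸ configuration. A 4d d⁸ ion has a large crystal-field splitting; square planar leaves the high-energy d_{x²−y²} orbital empty and maximises CFSE. → square planar.
For [Au(OH)₄]³−: Ligand charges: each hydroxide is −1. With an overall charge of −3 the gold centre must be in the +1 oxidation state. Gold is a group-11 element; Au(I) is therefore d¹⁰. A d¹⁰ ion has no crystal-field stabilisation preference between square planar and tetrahedral, so four ligands adopt the sterically favoured tetrahedral geometry. → tetrahedral.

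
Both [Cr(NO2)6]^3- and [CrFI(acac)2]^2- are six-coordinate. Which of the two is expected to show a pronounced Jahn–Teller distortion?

[Cr(NO2)6]^3-: Ligand charges: each nitro (N-bound nitrite) is −1. With an overall charge of −3 the chromium centre must be in the +3 oxidation state. Group 6 minus oxidation state 3 gives a d³ configuration. The d³ configuration leaves the e_g set evenly filled (or empty) — no strong Jahn–Teller driving force.
[CrFI(acac)2]^2-: Summing ligand charges against the −2 overall charge gives an oxidation state of +2 for chromium. Cr sits in group 6, so the d-electron count is 6 − 2 = 4. Acetylacetonate, fluoride, and iodide are weak-field ligands for a first-row metal, so the complex is high-spin. The t₂g³e_g¹ (high-spin) configuration has an unevenly filled e_g set; the Jahn–Teller theorem predicts a tetragonal distortion (typically axial elongation) to lift the degeneracy.

[CrFI(acac)2]^2-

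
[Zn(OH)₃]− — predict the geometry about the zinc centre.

trigonal planar

Each hydroxide is −1; balancing the −1 overall charge requires Zn(II).
Zn sits in group 12, so the d-electron count is 12 − 2 = 10.
Coordination number: 3.
Three ligands around a d¹⁰ centre minimise repulsion in a trigonal-planar arrangement.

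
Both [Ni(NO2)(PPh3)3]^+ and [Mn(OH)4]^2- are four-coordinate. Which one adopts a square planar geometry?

[Ni(NO2)(PPh3)3]^+

For [Ni(NO2)(PPh3)3]^+: Ligand charges: each nitro (N-bound nitrite) is −1; triphenylphosphine is neutral. With an overall charge of +1 the nickel centre must be in the +2 oxidation state. Ni sits in group 10, so the d-electron count is 10 − 2 = 8. Nitro (N-bound nitrite) and triphenylphosphine are strong-field ligands (high in the spectrochemical series). A 3d d⁸ ion with strong-field ligands gains enough CFSE to favour square planar over tetrahedral. → square planar.
For [Mn(OH)4]^2-: Each hydroxide is −1; balancing the −2 overall charge requires Mn(II). Manganese is a group-7 element; Mn(II) is therefore d⁵. A high-spin d⁵ ion has zero CFSE in either geometry, so four ligands adopt the sterically favoured tetrahedral geometry. → tetrahedral.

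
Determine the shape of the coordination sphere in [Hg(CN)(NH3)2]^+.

trigonal planar

Summing ligand charges against the +1 overall charge gives an oxidation state of +2 for mercury.
Hg sits in group 12, so the d-electron count is 12 − 2 = 10.
With 3 monodentate ligands the coordination number is 3.
Three ligands around a d¹⁰ centre minimise repulsion in a trigonal-planar arrangement.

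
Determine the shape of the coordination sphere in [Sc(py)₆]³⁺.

Summing ligand charges against the +3 overall charge gives an oxidation state of +3 for scandium.
Sc sits in group 3, so the d-electron count is 3 − 3 = 0.
With 6 monodentate ligands the coordination number is 6.
Six donors around a single metal centre give an octahedral coordination sphere.

octahedral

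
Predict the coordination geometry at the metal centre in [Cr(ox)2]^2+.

tetrahedral

Summing ligand charges against the +2 overall charge gives an oxidation state of +6 for chromium.
Cr sits in group 6, so the d-electron count is 6 − 6 = 0.
Counting donor atoms: 2×oxalate (bidentate) → 4 donors. Coordination number = 4.
A d⁰ ion has no crystal-field stabilisation preference between square planar and tetrahedral, so four ligands adopt the sterically favoured tetrahedral geometry.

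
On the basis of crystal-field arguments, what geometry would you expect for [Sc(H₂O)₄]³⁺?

Water is neutral; balancing the +3 overall charge requires Sc(III).
Scandium is a group-3 element; Sc(III) is therefore d⁰.
With 4 monodentate ligands the coordination number is 4.
A d⁰ ion has no crystal-field stabilisation preference between square planar and tetrahedral, so four ligands adopt the sterically favoured tetrahedral geometry.

tetrahedral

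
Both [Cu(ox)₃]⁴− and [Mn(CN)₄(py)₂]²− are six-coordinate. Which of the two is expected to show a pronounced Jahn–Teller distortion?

[Cu(ox)₃]⁴−

[Cu(ox)₃]⁴−: Summing ligand charges against the −4 overall charge gives an oxidation state of +2 for copper. Copper is a group-11 element; Cu(II) is therefore d⁹. The t₂g⁶e_g³ configuration has an unevenly filled e_g set; the Jahn–Teller theorem predicts a tetragonal distortion (typically axial elongation) to lift the degeneracy.
[Mn(CN)₄(py)₂]²−: Ligand charges: each cyanide is −1; pyridine is neutral. With an overall charge of −2 the manganese centre must be in the +2 oxidation state. Group 7 minus oxidation state 2 gives a d⁵ configuration. Cyanide is a strong-field ligand (high in the spectrochemical series) for a first-row metal, so the complex is low-spin. The d⁵ configuration leaves the e_g set evenly filled (or empty) — no strong Jahn–Teller driving force.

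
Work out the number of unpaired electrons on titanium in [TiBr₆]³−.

1

Summing ligand charges against the −3 overall charge gives an oxidation state of +3 for titanium.
Titanium is a group-4 element; Ti(III) is therefore d¹.
In an octahedral field the d¹ configuration is t₂g¹e_g⁰ (only one arrangement possible), giving 1 unpaired electron.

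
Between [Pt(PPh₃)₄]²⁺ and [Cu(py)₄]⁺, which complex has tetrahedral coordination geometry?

[Cu(py)₄]⁺

For [Pt(PPh₃)₄]²⁺: Ligand charges: triphenylphosphine is neutral. With an overall charge of +2 the platinum centre must be in the +2 oxidation state. Platinum is a group-10 element; Pt(II) is therefore d⁸. A 5d d⁸ ion has a large crystal-field splitting; square planar leaves the high-energy d_{x²−y²} orbital empty and maximises CFSE. → square planar.
For [Cu(py)₄]⁺: Pyridine is neutral; balancing the +1 overall charge requires Cu(I). Group 11 minus oxidation state 1 gives a d¹⁰ configuration. A d¹⁰ ion has no crystal-field stabilisation preference between square planar and tetrahedral, so four ligands adopt the sterically favoured tetrahedral geometry. → tetrahedral.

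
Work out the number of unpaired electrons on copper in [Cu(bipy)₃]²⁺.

1 unpaired electron

Ligand charges: 2,2′-bipyridine is neutral. With an overall charge of +2 the copper centre must be in the +2 oxidation state.
Cu sits in group 11, so the d-electron count is 11 − 2 = 9.
Counting donor atoms: 3×2,2′-bipyridine (bidentate) → 6 donors. Coordination number = 6.
In an octahedral field the d⁹ configuration is t₂g⁶e_g³ (only one arrangement possible), giving 1 unpaired electron.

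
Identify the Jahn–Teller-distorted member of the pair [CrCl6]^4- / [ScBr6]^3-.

[CrCl6]^4-: Each chloride is −1; balancing the −4 overall charge requires Cr(II). Cr sits in group 6, so the d-electron count is 6 − 2 = 4. Chloride is a weak-field ligand for a first-row metal, so the complex is high-spin. The t₂g³e_g¹ (high-spin) configuration has an unevenly filled e_g set; the Jahn–Teller theorem predicts a tetragonal distortion (typically axial elongation) to lift the degeneracy.
[ScBr6]^3-: Each bromide is −1; balancing the −3 overall charge requires Sc(III). Group 3 minus oxidation state 3 gives a d⁰ configuration. The d⁰ configuration leaves the e_g set evenly filled (or empty) — no strong Jahn–Teller driving force.

[CrCl6]^4-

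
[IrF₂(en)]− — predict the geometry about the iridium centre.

square planar

Ligand charges: each fluoride is −1; ethylenediamine is neutral. With an overall charge of −1 the iridium centre must be in the +1 oxidation state.
Iridium is a group-9 element; Ir(I) is therefore d⁸.
Counting donor atoms: 2×fluoride (monodentate) → 2 donors; 1×ethylenediamine (bidentate) → 2 donors. Coordination number = 4.
A 5d d⁸ ion has a large crystal-field splitting; square planar leaves the high-energy d_{x²−y²} orbital empty and maximises CFSE.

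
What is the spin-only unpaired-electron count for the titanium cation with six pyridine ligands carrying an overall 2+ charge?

Ligand charges: pyridine is neutral. With an overall charge of +2 the titanium centre must be in the +2 oxidation state.
Ti sits in group 4, so the d-electron count is 4 − 2 = 2.
In an octahedral field the d² configuration is t₂g²e_g⁰ (only one arrangement possible), giving 2 unpaired electrons.

2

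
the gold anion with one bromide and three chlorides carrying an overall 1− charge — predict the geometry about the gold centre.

square planar

Summing ligand charges against the −1 overall charge gives an oxidation state of +3 for gold.
Au sits in group 11, so the d-electron count is 11 − 3 = 8.
Coordination number: 4.
A 5d d⁸ ion has a large crystal-field splitting; square planar leaves the high-energy d_{x²−y²} orbital empty and maximises CFSE.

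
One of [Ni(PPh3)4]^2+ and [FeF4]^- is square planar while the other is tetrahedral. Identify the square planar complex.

[Ni(PPh3)4]^2+

For [Ni(PPh3)4]^2+: Ligand charges: triphenylphosphine is neutral. With an overall charge of +2 the nickel centre must be in the +2 oxidation state. Ni sits in group 10, so the d-electron count is 10 − 2 = 8. Triphenylphosphine is a strong-field ligand (high in the spectrochemical series). A 3d d⁸ ion with strong-field ligands gains enough CFSE to favour square planar over tetrahedral. → square planar.
For [FeF4]^-: Summing ligand charges against the −1 overall charge gives an oxidation state of +3 for iron. Fe sits in group 8, so the d-electron count is 8 − 3 = 5. A high-spin d⁵ ion has zero CFSE in either geometry, so four ligands adopt the sterically favoured tetrahedral geometry. → tetrahedral.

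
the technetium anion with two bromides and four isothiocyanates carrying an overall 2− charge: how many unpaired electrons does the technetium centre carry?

Summing ligand charges against the −2 overall charge gives an oxidation state of +4 for technetium.
Group 7 minus oxidation state 4 gives a d³ configuration.
In an octahedral field the d³ configuration is t₂g³e_g⁰ (only one arrangement possible), giving 3 unpaired electrons.

3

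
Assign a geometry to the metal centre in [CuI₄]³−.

tetrahedral

Each iodide is −1; balancing the −3 overall charge requires Cu(I).
Cu sits in group 11, so the d-electron count is 11 − 1 = 10.
With 4 monodentate ligands the coordination number is 4.
A d¹⁰ ion has no crystal-field stabilisation preference between square planar and tetrahedral, so four ligands adopt the sterically favoured tetrahedral geometry.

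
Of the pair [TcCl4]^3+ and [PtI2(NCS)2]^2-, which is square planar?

For [TcCl4]^3+: Ligand charges: each chloride is −1. With an overall charge of +3 the technetium centre must be in the +7 oxidation state. Technetium is a group-7 element; Tc(VII) is therefore d⁰. A d⁰ ion has no crystal-field stabilisation preference between square planar and tetrahedral, so four ligands adopt the sterically favoured tetrahedral geometry. → tetrahedral.
For [PtI2(NCS)2]^2-: Summing ligand charges against the −2 overall charge gives an oxidation state of +2 for platinum. Group 10 minus oxidation state 2 gives a d⁸ configuration. A 5d d⁸ ion has a large crystal-field splitting; square planar leaves the high-energy d_{x²−y²} orbital empty and maximises CFSE. → square planar.

[PtI2(NCS)2]^2-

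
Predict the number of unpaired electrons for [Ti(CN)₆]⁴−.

2 unpaired electrons

Ligand charges: each cyanide is −1. With an overall charge of −4 the titanium centre must be in the +2 oxidation state.
Group 4 minus oxidation state 2 gives a d² configuration.
In an octahedral field the d² configuration is t₂g²e_g⁰ (only one arrangement possible), giving 2 unpaired electrons.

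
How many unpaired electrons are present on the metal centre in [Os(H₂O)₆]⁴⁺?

Ligand charges: water is neutral. With an overall charge of +4 the osmium centre must be in the +4 oxidation state.
Osmium is a group-8 element; Os(IV) is therefore d⁴.
The spin state decides the count: a 5d ion has a large Δₒ and is invariably low-spin.
An octahedral low-spin d⁴ ion is t₂g⁴e_g⁰, giving 2 unpaired electrons.

2 unpaired electrons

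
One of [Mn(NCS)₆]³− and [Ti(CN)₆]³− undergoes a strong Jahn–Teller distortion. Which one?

[Mn(NCS)₆]³−

[Mn(NCS)₆]³−: Summing ligand charges against the −3 overall charge gives an oxidation state of +3 for manganese. Manganese is a group-7 element; Mn(III) is therefore d⁴. Isothiocyanate is a weak-field ligand for a first-row metal, so the complex is high-spin. The t₂g³e_g¹ (high-spin) configuration has an unevenly filled e_g set; the Jahn–Teller theorem predicts a tetragonal distortion (typically axial elongation) to lift the degeneracy.
[Ti(CN)₆]³−: Each cyanide is −1; balancing the −3 overall charge requires Ti(III). Titanium is a group-4 element; Ti(III) is therefore d¹. The d¹ configuration leaves the e_g set evenly filled (or empty) — no strong Jahn–Teller driving force.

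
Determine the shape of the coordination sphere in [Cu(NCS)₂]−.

Each isothiocyanate is −1; balancing the −1 overall charge requires Cu(I).
Cu sits in group 11, so the d-electron count is 11 − 1 = 10.
Coordination number: 2.
A d¹⁰ ion with only two ligands adopts a linear arrangement (sp hybridisation; no CFSE preference).

linear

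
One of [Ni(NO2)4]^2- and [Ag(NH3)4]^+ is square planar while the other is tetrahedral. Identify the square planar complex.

For [Ni(NO2)4]^2-: Ligand charges: each nitro (N-bound nitrite) is −1. With an overall charge of −2 the nickel centre must be in the +2 oxidation state. Ni sits in group 10, so the d-electron count is 10 − 2 = 8. Nitro (N-bound nitrite) is a strong-field ligand (high in the spectrochemical series). A 3d d⁸ ion with strong-field ligands gains enough CFSE to favour square planar over tetrahedral. → square planar.
For [Ag(NH3)4]^+: Ligand charges: ammonia is neutral. With an overall charge of +1 the silver centre must be in the +1 oxidation state. Group 11 minus oxidation state 1 gives a d¹⁰ configuration. A d¹⁰ ion has no crystal-field stabilisation preference between square planar and tetrahedral, so four ligands adopt the sterically favoured tetrahedral geometry. → tetrahedral.

[Ni(NO2)4]^2-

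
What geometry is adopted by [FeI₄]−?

Each iodide is −1; balancing the −1 overall charge requires Fe(III).
Fe sits in group 8, so the d-electron count is 8 − 3 = 5.
With 4 monodentate ligands the coordination number is 4.
Iodide is a weak-field ligand.
A high-spin d⁵ ion has zero CFSE in either geometry, so four ligands adopt the sterically favoured tetrahedral geometry.

tetrahedral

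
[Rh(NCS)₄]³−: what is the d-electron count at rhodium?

d⁸

Each isothiocyanate is −1; balancing the −3 overall charge requires Rh(I).
Rh sits in group 9, so the d-electron count is 9 − 1 = 8.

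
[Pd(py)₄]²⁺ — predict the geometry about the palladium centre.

square planar

Pyridine is neutral; balancing the +2 overall charge requires Pd(II).
Palladium is a group-10 element; Pd(II) is therefore d⁸.
Coordination number: 4.
A 4d d⁸ ion has a large crystal-field splitting; square planar leaves the high-energy d_{x²−y²} orbital empty and maximises CFSE.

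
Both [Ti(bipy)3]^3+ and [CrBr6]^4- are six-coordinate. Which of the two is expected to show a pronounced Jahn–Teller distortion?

[CrBr6]^4-

[Ti(bipy)3]^3+: Summing ligand charges against the +3 overall charge gives an oxidation state of +3 for titanium. Ti sits in group 4, so the d-electron count is 4 − 3 = 1. The d¹ configuration leaves the e_g set evenly filled (or empty) — no strong Jahn–Teller driving force.
[CrBr6]^4-: Summing ligand charges against the −4 overall charge gives an oxidation state of +2 for chromium. Group 6 minus oxidation state 2 gives a d⁴ configuration. Bromide is a weak-field ligand for a first-row metal, so the complex is high-spin. The t₂g³e_g¹ (high-spin) configuration has an unevenly filled e_g set; the Jahn–Teller theorem predicts a tetragonal distortion (typically axial elongation) to lift the degeneracy.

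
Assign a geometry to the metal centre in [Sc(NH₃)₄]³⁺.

Summing ligand charges against the +3 overall charge gives an oxidation state of +3 for scandium.
Sc sits in group 3, so the d-electron count is 3 − 3 = 0.
With 4 monodentate ligands the coordination number is 4.
A d⁰ ion has no crystal-field stabilisation preference between square planar and tetrahedral, so four ligands adopt the sterically favoured tetrahedral geometry.

tetrahedral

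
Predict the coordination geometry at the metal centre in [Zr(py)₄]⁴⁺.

Pyridine is neutral; balancing the +4 overall charge requires Zr(IV).
Zirconium is a group-4 element; Zr(IV) is therefore d⁰.
With 4 monodentate ligands the coordination number is 4.
A d⁰ ion has no crystal-field stabilisation preference between square planar and tetrahedral, so four ligands adopt the sterically favoured tetrahedral geometry.

tetrahedral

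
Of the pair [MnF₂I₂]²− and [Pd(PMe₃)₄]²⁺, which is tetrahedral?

[MnF₂I₂]²−

For [MnF₂I₂]²−: Each fluoride is −1; each iodide is −1; balancing the −2 overall charge requires Mn(II). Manganese is a group-7 element; Mn(II) is therefore d⁵. A high-spin d⁵ ion has zero CFSE in either geometry, so four ligands adopt the sterically favoured tetrahedral geometry. → tetrahedral.
For [Pd(PMe₃)₄]²⁺: Trimethylphosphine is neutral; balancing the +2 overall charge requires Pd(II). Group 10 minus oxidation state 2 gives a d⁸ configuration. A 4d d⁸ ion has a large crystal-field splitting; square planar leaves the high-energy d_{x²−y²} orbital empty and maximises CFSE. → square planar.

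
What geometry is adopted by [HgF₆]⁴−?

Summing ligand charges against the −4 overall charge gives an oxidation state of +2 for mercury.
Mercury is a group-12 element; Hg(II) is therefore d¹⁰.
Coordination number: 6.
Six donors around a single metal centre give an octahedral coordination sphere.

octahedral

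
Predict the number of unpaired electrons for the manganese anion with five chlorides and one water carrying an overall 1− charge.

3

Summing ligand charges against the −1 overall charge gives an oxidation state of +4 for manganese.
Mn sits in group 7, so the d-electron count is 7 − 4 = 3.
In an octahedral field the d³ configuration is t₂g³e_g⁰ (only one arrangement possible), giving 3 unpaired electrons.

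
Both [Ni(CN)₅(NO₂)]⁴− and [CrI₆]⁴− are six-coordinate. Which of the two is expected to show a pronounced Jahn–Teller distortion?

[CrI₆]⁴−

[Ni(CN)₅(NO₂)]⁴−: Each cyanide is −1; each nitro (N-bound nitrite) is −1; balancing the −4 overall charge requires Ni(II). Nickel is a group-10 element; Ni(II) is therefore d⁸. The d⁸ configuration leaves the e_g set evenly filled (or empty) — no strong Jahn–Teller driving force.
[CrI₆]⁴−: Summing ligand charges against the −4 overall charge gives an oxidation state of +2 for chromium. Cr sits in group 6, so the d-electron count is 6 − 2 = 4. Iodide is a weak-field ligand for a first-row metal, so the complex is high-spin. The t₂g³e_g¹ (high-spin) configuration has an unevenly filled e_g set; the Jahn–Teller theorem predicts a tetragonal distortion (typically axial elongation) to lift the degeneracy.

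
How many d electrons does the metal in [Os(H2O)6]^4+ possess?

d⁴

Summing ligand charges against the +4 overall charge gives an oxidation state of +4 for osmium.
Os sits in group 8, so the d-electron count is 8 − 4 = 4.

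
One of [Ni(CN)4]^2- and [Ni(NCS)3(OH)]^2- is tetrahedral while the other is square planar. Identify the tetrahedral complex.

For [Ni(CN)4]^2-: Ligand charges: each cyanide is −1. With an overall charge of −2 the nickel centre must be in the +2 oxidation state. Ni sits in group 10, so the d-electron count is 10 − 2 = 8. Cyanide is a strong-field ligand (high in the spectrochemical series). A 3d d⁸ ion with strong-field ligands gains enough CFSE to favour square planar over tetrahedral. → square planar.
For [Ni(NCS)3(OH)]^2-: Each isothiocyanate is −1; each hydroxide is −1; balancing the −2 overall charge requires Ni(II). Ni sits in group 10, so the d-electron count is 10 − 2 = 8. Hydroxide and isothiocyanate are weak-field ligands. With weak-field ligands the CFSE gain from square planar is small, so a 3d d⁸ ion takes the sterically preferred tetrahedral geometry. → tetrahedral.

[Ni(NCS)3(OH)]^2-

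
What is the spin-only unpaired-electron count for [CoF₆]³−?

4 unpaired electrons

Ligand charges: each fluoride is −1. With an overall charge of −3 the cobalt centre must be in the +3 oxidation state.
Cobalt is a group-9 element; Co(III) is therefore d⁶.
The spin state decides the count: fluoride is the one ligand weak enough to leave Co(III) high-spin — [CoF₆]³⁻ is the classic exception.
An octahedral high-spin d⁶ ion is t₂g⁴e_g², giving 4 unpaired electrons.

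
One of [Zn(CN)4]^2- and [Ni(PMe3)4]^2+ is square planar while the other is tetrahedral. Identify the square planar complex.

For [Zn(CN)4]^2-: Summing ligand charges against the −2 overall charge gives an oxidation state of +2 for zinc. Group 12 minus oxidation state 2 gives a d¹⁰ configuration. A d¹⁰ ion has no crystal-field stabilisation preference between square planar and tetrahedral, so four ligands adopt the sterically favoured tetrahedral geometry. → tetrahedral.
For [Ni(PMe3)4]^2+: Summing ligand charges against the +2 overall charge gives an oxidation state of +2 for nickel. Group 10 minus oxidation state 2 gives a d⁸ configuration. Trimethylphosphine is a strong-field ligand (high in the spectrochemical series). A 3d d⁸ ion with strong-field ligands gains enough CFSE to favour square planar over tetrahedral. → square planar.

[Ni(PMe3)4]^2+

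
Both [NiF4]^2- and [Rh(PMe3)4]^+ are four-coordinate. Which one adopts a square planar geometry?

[Rh(PMe3)4]^+

For [NiF4]^2-: Each fluoride is −1; balancing the −2 overall charge requires Ni(II). Nickel is a group-10 element; Ni(II) is therefore d⁸. Fluoride is a weak-field ligand. With weak-field ligands the CFSE gain from square planar is small, so a 3d d⁸ ion takes the sterically preferred tetrahedral geometry. → tetrahedral.
For [Rh(PMe3)4]^+: Trimethylphosphine is neutral; balancing the +1 overall charge requires Rh(I). Rh sits in group 9, so the d-electron count is 9 − 1 = 8. A 4d d⁸ ion has a large crystal-field splitting; square planar leaves the high-energy d_{x²−y²} orbital empty and maximises CFSE. → square planar.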